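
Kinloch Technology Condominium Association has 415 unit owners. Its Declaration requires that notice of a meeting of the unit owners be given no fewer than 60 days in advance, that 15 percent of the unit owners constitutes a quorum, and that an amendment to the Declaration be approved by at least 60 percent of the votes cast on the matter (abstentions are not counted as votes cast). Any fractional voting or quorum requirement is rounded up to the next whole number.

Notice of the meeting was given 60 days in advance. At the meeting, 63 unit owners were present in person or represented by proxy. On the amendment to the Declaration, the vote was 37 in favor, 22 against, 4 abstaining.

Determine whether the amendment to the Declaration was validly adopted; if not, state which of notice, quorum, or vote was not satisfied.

Valid — all requirements satisfied.

Notice: 60 days given; 60 required. Satisfied.
Quorum: 15% of 415 = 62.25, rounded up to 63; 63 present. Satisfied.
Vote: requires three-fifths of the votes cast (63 − 4 abstaining = 59); 3/5 of 59 = 35.40, rounded up to 36, so 36 needed; 37 in favor. Satisfied.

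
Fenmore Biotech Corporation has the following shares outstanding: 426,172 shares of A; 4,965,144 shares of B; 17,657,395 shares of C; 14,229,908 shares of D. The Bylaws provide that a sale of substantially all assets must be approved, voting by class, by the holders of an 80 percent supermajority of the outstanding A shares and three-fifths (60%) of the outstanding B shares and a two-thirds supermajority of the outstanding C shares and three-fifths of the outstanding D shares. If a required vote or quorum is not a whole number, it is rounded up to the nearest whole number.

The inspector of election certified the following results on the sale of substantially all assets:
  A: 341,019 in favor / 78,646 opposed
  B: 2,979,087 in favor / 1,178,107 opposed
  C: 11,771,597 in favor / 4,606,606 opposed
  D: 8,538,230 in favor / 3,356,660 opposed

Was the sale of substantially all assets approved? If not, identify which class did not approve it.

A: 4/5 of 426172 = 340937.60, rounded up to 340938; 340,938 required, 341,019 in favor — approved.
B: 3/5 of 4965144 = 2979086.40, rounded up to 2979087; 2,979,087 required, 2,979,087 in favor — approved.
C: 2/3 of 17657395 = 11771596.67, rounded up to 11771597; 11,771,597 required, 11,771,597 in favor — approved.
D: 3/5 of 14229908 = 8537944.80, rounded up to 8537945; 8,537,945 required, 8,538,230 in favor — approved.

Approved — every class gave the required vote.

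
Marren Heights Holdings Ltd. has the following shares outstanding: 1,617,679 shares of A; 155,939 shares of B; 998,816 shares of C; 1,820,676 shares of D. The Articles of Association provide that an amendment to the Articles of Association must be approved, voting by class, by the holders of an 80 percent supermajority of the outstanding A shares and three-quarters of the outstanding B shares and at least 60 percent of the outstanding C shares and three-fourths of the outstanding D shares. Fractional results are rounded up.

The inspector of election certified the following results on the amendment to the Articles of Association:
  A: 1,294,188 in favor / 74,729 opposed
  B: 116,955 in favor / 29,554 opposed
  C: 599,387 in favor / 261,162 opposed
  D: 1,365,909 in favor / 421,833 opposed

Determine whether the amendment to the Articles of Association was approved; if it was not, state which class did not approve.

A: 4/5 of 1617679 = 1294143.20, rounded up to 1294144; 1,294,144 required, 1,294,188 in favor — approved.
B: 3/4 of 155939 = 116954.25, rounded up to 116955; 116,955 required, 116,955 in favor — approved.
C: 3/5 of 998816 = 599289.60, rounded up to 599290; 599,290 required, 599,387 in favor — approved.
D: 3/4 of 1820676 = 1365507; 1,365,507 required, 1,365,909 in favor — approved.

Approved — every class gave the required vote.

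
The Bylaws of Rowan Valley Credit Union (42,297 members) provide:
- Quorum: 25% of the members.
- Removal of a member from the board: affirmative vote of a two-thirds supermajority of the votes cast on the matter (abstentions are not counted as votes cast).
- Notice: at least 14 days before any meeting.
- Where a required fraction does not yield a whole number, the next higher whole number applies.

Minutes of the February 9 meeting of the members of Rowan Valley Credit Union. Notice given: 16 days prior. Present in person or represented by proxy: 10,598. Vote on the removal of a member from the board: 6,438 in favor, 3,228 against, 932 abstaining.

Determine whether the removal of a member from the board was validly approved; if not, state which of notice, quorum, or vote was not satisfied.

Notice: 16 days given; 14 required. Satisfied.
Quorum: 25% of 42,297 = 10,574.25, rounded up to 10,575; 10,598 present. Satisfied.
Vote: requires two-thirds of the votes cast (10,598 − 932 abstaining = 9,666); 2/3 of 9666 = 6444, so 6,444 needed; 6,438 in favor. Not satisfied.

Invalid — vote requirement not satisfied.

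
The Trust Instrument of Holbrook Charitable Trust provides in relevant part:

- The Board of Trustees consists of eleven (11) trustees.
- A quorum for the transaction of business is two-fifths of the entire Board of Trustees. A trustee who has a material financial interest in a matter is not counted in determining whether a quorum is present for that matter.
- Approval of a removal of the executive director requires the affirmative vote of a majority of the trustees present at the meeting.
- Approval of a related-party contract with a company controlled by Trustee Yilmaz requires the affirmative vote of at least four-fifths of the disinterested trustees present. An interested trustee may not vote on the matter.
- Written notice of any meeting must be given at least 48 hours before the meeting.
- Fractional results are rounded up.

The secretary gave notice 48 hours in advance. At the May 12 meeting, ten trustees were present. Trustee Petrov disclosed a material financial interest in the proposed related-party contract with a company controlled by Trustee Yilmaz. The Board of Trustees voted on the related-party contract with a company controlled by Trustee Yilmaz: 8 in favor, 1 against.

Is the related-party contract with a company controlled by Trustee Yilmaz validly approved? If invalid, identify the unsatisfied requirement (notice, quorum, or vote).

Valid — all requirements satisfied.

Notice: 48 hours given; 48 required (48 ≥ 48). Satisfied.
Quorum: 10 present, but the 1 interested trustee does not count, leaving 9. Quorum is 5. Satisfied.
Vote: the related-party contract with a company controlled by Trustee Yilmaz requires four-fifths of the disinterested trustees present (10 − 1 = 9). 4/5 of 9 = 7.20, rounded up to 8, so 8 affirmative votes are needed; 8 voted in favor. Satisfied.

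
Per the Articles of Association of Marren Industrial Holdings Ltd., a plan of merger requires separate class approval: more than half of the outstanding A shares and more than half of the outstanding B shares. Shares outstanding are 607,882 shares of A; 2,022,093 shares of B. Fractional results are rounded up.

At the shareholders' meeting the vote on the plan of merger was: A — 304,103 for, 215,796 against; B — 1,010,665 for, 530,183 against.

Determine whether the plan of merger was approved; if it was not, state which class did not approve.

A: a majority of 607882 is 303942; 303,942 required, 304,103 in favor — approved.
B: a majority of 2022093 is 1011047; 1,011,047 required, 1,010,665 in favor — not approved.

Not approved — the B shares did not give the required vote.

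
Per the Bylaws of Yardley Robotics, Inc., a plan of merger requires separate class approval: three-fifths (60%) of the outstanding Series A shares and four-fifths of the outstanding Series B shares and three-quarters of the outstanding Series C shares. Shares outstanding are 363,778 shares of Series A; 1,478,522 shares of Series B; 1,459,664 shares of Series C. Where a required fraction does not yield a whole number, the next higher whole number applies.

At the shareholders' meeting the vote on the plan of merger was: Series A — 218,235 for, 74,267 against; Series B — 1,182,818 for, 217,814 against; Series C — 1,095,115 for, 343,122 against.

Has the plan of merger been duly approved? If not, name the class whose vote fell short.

Series A: 3/5 of 363778 = 218266.80, rounded up to 218267; 218,267 required, 218,235 in favor — not approved.
Series B: 4/5 of 1478522 = 1182817.60, rounded up to 1182818; 1,182,818 required, 1,182,818 in favor — approved.
Series C: 3/4 of 1459664 = 1094748; 1,094,748 required, 1,095,115 in favor — approved.

Not approved — the Series A shares did not give the required vote.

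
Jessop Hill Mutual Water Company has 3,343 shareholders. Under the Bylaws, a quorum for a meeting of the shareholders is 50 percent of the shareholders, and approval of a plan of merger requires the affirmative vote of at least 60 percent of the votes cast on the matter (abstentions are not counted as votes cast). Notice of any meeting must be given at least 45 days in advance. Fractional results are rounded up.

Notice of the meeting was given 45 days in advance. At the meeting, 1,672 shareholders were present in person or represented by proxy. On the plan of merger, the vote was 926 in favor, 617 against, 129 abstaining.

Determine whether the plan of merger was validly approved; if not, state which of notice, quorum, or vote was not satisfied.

Notice: 45 days given; 45 required. Satisfied.
Quorum: 50% of 3,343 = 1,671.50, rounded up to 1,672; 1,672 present. Satisfied.
Vote: requires three-fifths of the votes cast (1,672 − 129 abstaining = 1,543); 3/5 of 1543 = 925.80, rounded up to 926, so 926 needed; 926 in favor. Satisfied.

Valid — all requirements satisfied.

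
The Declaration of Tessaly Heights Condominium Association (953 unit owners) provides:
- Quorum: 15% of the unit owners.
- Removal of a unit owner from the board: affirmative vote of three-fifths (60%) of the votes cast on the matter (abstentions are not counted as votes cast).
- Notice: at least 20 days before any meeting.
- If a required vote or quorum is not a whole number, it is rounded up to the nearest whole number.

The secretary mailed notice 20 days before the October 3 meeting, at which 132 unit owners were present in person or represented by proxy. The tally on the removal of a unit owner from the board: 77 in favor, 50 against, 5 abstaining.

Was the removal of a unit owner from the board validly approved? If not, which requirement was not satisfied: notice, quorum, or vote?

Invalid — quorum requirement not satisfied.

Notice: 20 days given; 20 required. Satisfied.
Quorum: 15% of 953 = 142.95, rounded up to 143; 132 present. Not satisfied.
Vote: requires three-fifths of the votes cast (132 − 5 abstaining = 127); 3/5 of 127 = 76.20, rounded up to 77, so 77 needed; 77 in favor. Satisfied.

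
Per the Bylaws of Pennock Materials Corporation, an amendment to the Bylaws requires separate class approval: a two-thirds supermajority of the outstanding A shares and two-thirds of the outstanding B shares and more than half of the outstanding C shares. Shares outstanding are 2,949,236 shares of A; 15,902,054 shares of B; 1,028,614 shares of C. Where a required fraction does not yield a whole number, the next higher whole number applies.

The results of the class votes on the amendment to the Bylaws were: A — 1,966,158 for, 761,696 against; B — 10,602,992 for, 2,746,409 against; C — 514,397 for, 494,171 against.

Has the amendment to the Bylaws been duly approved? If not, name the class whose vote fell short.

Approved — every class gave the required vote.

A: 2/3 of 2949236 = 1966157.33, rounded up to 1966158; 1,966,158 required, 1,966,158 in favor — approved.
B: 2/3 of 15902054 = 10601369.33, rounded up to 10601370; 10,601,370 required, 10,602,992 in favor — approved.
C: a majority of 1028614 is 514308; 514,308 required, 514,397 in favor — approved.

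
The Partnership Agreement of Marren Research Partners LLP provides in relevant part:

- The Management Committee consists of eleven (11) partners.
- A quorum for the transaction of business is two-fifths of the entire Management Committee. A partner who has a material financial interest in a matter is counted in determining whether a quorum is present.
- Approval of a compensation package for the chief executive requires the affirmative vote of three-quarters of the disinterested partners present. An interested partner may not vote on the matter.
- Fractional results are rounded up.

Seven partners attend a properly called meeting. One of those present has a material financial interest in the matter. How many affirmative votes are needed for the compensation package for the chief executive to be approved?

The compensation package for the chief executive requires three-fourths of the disinterested partners present (7 − 1 = 6).
3/4 of 6 = 4.50, rounded up to 5.

5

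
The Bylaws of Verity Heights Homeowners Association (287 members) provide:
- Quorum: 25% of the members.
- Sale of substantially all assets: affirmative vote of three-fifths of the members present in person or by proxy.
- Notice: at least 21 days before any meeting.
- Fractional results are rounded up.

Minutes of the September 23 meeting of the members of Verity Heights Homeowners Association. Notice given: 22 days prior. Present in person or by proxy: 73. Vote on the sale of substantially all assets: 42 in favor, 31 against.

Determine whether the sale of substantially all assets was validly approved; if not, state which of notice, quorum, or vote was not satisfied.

Invalid — vote requirement not satisfied.

Notice: 22 days given; 21 required. Satisfied.
Quorum: 25% of 287 = 71.75, rounded up to 72; 73 present. Satisfied.
Vote: requires three-fifths of those present (73); 3/5 of 73 = 43.80, rounded up to 44, so 44 needed; 42 in favor. Not satisfied.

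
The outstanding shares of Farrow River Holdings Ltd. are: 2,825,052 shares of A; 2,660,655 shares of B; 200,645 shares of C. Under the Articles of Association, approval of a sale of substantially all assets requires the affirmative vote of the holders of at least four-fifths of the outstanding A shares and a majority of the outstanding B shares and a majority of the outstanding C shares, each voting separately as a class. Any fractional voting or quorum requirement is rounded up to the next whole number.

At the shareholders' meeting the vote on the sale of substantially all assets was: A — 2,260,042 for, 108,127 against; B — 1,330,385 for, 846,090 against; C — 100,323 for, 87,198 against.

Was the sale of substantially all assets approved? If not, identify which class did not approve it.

Approved — every class gave the required vote.

A: 4/5 of 2825052 = 2260041.60, rounded up to 2260042; 2,260,042 required, 2,260,042 in favor — approved.
B: a majority of 2660655 is 1330328; 1,330,328 required, 1,330,385 in favor — approved.
C: a majority of 200645 is 100323; 100,323 required, 100,323 in favor — approved.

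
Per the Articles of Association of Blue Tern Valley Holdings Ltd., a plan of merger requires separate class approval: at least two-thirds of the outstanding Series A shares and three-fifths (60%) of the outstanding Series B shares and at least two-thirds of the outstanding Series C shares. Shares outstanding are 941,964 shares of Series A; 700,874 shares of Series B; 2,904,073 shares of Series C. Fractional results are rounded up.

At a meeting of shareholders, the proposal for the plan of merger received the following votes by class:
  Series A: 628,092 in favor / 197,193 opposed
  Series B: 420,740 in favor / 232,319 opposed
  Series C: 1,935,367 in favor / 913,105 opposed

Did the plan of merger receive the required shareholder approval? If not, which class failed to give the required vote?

Not approved — the Series C shares did not give the required vote.

Series A: 2/3 of 941964 = 627976; 627,976 required, 628,092 in favor — approved.
Series B: 3/5 of 700874 = 420524.40, rounded up to 420525; 420,525 required, 420,740 in favor — approved.
Series C: 2/3 of 2904073 = 1936048.67, rounded up to 1936049; 1,936,049 required, 1,935,367 in favor — not approved.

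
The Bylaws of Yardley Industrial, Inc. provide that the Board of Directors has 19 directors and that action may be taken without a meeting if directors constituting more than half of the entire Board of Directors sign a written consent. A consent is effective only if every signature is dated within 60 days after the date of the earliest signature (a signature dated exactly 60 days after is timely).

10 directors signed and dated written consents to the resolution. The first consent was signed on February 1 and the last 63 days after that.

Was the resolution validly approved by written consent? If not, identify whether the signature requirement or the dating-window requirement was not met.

Not effective — dating-window requirement not satisfied.

Signatures required: more than half of 19 — a majority of 19 is 10, so 10 needed; 10 signed. Sufficient.
Dating window: the latest signature is 63 days after the earliest; the limit is 60 days. Outside the window.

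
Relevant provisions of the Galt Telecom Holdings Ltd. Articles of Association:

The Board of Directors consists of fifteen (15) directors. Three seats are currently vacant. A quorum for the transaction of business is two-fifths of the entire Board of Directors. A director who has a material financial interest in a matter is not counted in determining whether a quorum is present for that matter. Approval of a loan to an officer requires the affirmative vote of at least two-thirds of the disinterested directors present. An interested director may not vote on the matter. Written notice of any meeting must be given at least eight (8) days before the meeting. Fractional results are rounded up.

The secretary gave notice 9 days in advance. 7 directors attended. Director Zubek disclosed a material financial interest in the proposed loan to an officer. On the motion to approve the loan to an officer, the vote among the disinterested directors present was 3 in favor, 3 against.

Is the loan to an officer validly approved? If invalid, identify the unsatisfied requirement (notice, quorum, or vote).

Notice: 9 days given; 8 required (9 ≥ 8). Satisfied.
Quorum: 7 present, but the 1 interested director does not count, leaving 6. Quorum is 6. Satisfied.
Vote: the loan to an officer requires two-thirds of the disinterested directors present (7 − 1 = 6). 2/3 of 6 = 4, so 4 affirmative votes are needed; 3 voted in favor. Not satisfied.

Invalid — vote requirement not satisfied.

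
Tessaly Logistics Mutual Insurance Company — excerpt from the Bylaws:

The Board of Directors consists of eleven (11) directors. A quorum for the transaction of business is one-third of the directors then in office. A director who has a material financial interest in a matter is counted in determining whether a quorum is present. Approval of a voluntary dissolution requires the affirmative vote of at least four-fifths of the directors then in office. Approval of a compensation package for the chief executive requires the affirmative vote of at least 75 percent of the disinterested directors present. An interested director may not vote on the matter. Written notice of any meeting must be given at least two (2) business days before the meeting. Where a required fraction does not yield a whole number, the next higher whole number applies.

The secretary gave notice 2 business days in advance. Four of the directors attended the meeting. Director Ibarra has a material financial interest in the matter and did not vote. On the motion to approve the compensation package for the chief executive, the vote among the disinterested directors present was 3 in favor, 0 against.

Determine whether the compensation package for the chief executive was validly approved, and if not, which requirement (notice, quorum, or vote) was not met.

Valid — all requirements satisfied.

Notice: 2 business days given; 2 required (2 ≥ 2). Satisfied.
Quorum: 4 present (interested directors count toward quorum); quorum is 4. Satisfied.
Vote: the compensation package for the chief executive requires three-fourths of the disinterested directors present (4 − 1 = 3). 3/4 of 3 = 2.25, rounded up to 3, so 3 affirmative votes are needed; 3 voted in favor. Satisfied.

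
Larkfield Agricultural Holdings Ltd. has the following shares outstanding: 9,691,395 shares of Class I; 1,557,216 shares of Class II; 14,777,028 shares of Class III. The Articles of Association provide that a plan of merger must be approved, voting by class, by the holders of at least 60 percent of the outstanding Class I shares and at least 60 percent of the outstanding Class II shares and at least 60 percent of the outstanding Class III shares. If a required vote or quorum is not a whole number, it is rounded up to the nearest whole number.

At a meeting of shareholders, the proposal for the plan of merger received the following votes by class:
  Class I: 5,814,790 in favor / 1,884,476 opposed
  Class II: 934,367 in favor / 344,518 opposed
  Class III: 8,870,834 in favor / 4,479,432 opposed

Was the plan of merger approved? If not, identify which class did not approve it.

Not approved — the Class I shares did not give the required vote.

Class I: 3/5 of 9691395 = 5814837; 5,814,837 required, 5,814,790 in favor — not approved.
Class II: 3/5 of 1557216 = 934329.60, rounded up to 934330; 934,330 required, 934,367 in favor — approved.
Class III: 3/5 of 14777028 = 8866216.80, rounded up to 8866217; 8,866,217 required, 8,870,834 in favor — approved.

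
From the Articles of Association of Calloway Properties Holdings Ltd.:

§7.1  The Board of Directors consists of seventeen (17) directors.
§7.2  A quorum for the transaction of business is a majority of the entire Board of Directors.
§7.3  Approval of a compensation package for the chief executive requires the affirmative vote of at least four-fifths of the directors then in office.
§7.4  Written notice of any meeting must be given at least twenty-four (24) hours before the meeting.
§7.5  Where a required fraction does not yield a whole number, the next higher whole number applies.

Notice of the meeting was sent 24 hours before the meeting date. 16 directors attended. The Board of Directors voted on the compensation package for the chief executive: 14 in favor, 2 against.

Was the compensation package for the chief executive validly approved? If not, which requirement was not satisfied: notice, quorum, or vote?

Notice: 24 hours given; 24 required (24 ≥ 24). Satisfied.
Quorum: 16 present; quorum is 9. Satisfied.
Vote: the compensation package for the chief executive requires four-fifths of the directors then in office (17). 4/5 of 17 = 13.60, rounded up to 14, so 14 affirmative votes are needed; 14 voted in favor. Satisfied.

Valid — all requirements satisfied.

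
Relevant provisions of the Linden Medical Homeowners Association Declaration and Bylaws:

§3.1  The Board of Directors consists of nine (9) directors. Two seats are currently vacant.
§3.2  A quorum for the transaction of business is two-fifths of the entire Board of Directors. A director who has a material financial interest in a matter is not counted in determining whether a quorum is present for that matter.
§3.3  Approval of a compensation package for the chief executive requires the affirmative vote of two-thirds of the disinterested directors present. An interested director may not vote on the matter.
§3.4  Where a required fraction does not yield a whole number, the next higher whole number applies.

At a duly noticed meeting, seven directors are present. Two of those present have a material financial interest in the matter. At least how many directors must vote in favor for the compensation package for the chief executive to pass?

The compensation package for the chief executive requires two-thirds of the disinterested directors present (7 − 2 = 5).
2/3 of 5 = 3.33, rounded up to 4.

4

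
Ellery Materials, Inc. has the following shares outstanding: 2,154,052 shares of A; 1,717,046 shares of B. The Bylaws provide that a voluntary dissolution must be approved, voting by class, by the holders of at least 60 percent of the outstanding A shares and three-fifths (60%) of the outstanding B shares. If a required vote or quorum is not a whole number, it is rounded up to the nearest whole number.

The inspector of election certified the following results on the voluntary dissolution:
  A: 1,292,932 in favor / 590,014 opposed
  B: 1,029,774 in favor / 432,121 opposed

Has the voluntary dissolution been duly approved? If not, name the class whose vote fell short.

A: 3/5 of 2154052 = 1292431.20, rounded up to 1292432; 1,292,432 required, 1,292,932 in favor — approved.
B: 3/5 of 1717046 = 1030227.60, rounded up to 1030228; 1,030,228 required, 1,029,774 in favor — not approved.

Not approved — the B shares did not give the required vote.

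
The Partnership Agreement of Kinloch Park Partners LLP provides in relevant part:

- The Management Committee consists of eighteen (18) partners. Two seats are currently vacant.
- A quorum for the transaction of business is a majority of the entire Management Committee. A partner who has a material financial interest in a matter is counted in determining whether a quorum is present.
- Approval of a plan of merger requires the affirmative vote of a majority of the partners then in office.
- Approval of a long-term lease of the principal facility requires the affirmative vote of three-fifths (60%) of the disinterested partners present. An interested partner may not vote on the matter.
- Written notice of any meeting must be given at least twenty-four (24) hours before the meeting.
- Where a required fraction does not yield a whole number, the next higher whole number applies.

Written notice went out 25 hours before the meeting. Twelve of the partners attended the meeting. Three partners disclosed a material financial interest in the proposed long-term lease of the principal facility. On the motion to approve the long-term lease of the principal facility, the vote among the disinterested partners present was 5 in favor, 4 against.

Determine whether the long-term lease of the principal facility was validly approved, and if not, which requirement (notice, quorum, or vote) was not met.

Notice: 25 hours given; 24 required (25 ≥ 24). Satisfied.
Quorum: 12 present (interested partners count toward quorum); quorum is 10. Satisfied.
Vote: the long-term lease of the principal facility requires three-fifths of the disinterested partners present (12 − 3 = 9). 3/5 of 9 = 5.40, rounded up to 6, so 6 affirmative votes are needed; 5 voted in favor. Not satisfied.

Invalid — vote requirement not satisfied.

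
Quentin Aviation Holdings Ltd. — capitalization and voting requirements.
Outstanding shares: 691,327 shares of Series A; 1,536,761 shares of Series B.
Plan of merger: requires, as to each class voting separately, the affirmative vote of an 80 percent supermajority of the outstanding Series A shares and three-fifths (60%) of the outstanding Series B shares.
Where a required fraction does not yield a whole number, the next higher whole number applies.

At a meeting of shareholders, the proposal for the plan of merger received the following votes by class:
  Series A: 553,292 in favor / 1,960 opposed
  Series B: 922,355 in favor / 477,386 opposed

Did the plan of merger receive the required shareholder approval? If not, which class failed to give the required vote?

Approved — every class gave the required vote.

Series A: 4/5 of 691327 = 553061.60, rounded up to 553062; 553,062 required, 553,292 in favor — approved.
Series B: 3/5 of 1536761 = 922056.60, rounded up to 922057; 922,057 required, 922,355 in favor — approved.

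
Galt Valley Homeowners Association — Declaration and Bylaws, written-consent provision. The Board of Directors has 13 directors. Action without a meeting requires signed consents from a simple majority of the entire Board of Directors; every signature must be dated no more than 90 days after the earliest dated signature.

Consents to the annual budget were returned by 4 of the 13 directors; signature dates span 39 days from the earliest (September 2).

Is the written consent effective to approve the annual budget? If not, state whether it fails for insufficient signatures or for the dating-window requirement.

Signatures required: a simple majority of 13 — a majority of 13 is 7, so 7 needed; 4 signed. Insufficient.
Dating window: the latest signature is 39 days after the earliest; the limit is 90 days. Within the window.

Not effective — insufficient signatures.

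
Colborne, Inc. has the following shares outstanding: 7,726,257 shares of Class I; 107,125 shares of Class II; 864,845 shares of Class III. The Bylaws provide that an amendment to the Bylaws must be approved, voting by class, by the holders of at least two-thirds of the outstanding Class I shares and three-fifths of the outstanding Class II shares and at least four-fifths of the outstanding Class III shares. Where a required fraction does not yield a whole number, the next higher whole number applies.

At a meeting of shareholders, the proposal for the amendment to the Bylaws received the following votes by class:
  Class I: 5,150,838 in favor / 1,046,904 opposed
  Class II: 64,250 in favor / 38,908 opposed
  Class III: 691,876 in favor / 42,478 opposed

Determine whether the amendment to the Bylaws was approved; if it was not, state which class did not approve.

Class I: 2/3 of 7726257 = 5150838; 5,150,838 required, 5,150,838 in favor — approved.
Class II: 3/5 of 107125 = 64275; 64,275 required, 64,250 in favor — not approved.
Class III: 4/5 of 864845 = 691876; 691,876 required, 691,876 in favor — approved.

Not approved — the Class II shares did not give the required vote.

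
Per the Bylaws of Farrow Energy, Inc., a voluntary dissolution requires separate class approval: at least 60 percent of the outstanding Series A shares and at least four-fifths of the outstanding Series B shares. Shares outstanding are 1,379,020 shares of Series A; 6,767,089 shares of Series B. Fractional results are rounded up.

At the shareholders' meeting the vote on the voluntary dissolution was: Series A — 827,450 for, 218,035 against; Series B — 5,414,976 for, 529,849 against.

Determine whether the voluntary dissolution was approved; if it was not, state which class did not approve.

Approved — every class gave the required vote.

Series A: 3/5 of 1379020 = 827412; 827,412 required, 827,450 in favor — approved.
Series B: 4/5 of 6767089 = 5413671.20, rounded up to 5413672; 5,413,672 required, 5,414,976 in favor — approved.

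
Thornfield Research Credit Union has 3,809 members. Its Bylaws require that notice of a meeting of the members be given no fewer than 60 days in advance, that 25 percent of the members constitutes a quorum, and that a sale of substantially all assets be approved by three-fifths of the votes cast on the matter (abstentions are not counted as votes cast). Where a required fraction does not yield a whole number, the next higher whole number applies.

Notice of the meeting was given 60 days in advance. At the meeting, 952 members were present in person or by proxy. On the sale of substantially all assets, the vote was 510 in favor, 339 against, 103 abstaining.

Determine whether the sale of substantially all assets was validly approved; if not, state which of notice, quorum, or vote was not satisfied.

Invalid — quorum requirement not satisfied.

Notice: 60 days given; 60 required. Satisfied.
Quorum: 25% of 3,809 = 952.25, rounded up to 953; 952 present. Not satisfied.
Vote: requires three-fifths of the votes cast (952 − 103 abstaining = 849); 3/5 of 849 = 509.40, rounded up to 510, so 510 needed; 510 in favor. Satisfied.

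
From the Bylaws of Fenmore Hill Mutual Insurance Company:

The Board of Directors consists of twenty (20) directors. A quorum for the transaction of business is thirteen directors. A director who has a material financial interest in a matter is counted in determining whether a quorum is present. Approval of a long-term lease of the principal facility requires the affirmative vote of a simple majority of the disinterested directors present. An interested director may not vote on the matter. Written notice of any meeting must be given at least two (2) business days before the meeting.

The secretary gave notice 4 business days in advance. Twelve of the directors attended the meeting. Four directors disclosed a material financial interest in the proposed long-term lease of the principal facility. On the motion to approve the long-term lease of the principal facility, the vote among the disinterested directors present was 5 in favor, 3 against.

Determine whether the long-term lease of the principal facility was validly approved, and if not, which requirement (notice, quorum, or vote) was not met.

Notice: 4 business days given; 2 required (4 ≥ 2). Satisfied.
Quorum: 12 present (interested directors count toward quorum); quorum is 13. Not satisfied.
Vote: the long-term lease of the principal facility requires a majority of the disinterested directors present (12 − 4 = 8). A majority of 8 is 5, so 5 affirmative votes are needed; 5 voted in favor. Satisfied. (Moot — without a quorum no business can be validly transacted.)

Invalid — quorum requirement not satisfied.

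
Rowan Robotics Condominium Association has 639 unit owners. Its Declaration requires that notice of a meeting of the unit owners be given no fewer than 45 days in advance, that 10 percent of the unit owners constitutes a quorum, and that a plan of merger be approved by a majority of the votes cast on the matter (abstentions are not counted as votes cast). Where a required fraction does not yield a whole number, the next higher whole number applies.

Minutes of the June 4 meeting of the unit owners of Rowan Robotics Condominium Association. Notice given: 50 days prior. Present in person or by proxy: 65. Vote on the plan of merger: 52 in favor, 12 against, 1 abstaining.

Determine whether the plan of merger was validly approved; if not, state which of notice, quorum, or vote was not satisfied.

Valid — all requirements satisfied.

Notice: 50 days given; 45 required. Satisfied.
Quorum: 10% of 639 = 63.90, rounded up to 64; 65 present. Satisfied.
Vote: requires a majority of the votes cast (65 − 1 abstaining = 64); a majority of 64 is 33, so 33 needed; 52 in favor. Satisfied.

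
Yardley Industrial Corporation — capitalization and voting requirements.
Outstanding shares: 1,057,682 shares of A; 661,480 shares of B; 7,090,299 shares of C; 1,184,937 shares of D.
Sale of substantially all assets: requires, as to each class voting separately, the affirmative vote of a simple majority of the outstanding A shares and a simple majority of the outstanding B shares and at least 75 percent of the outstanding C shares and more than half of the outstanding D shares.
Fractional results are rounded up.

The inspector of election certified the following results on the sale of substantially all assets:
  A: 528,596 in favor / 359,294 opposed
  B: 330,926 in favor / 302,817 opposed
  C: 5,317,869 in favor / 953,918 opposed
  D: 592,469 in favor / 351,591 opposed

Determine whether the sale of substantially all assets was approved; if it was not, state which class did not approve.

Not approved — the A shares did not give the required vote.

A: a majority of 1057682 is 528842; 528,842 required, 528,596 in favor — not approved.
B: a majority of 661480 is 330741; 330,741 required, 330,926 in favor — approved.
C: 3/4 of 7090299 = 5317724.25, rounded up to 5317725; 5,317,725 required, 5,317,869 in favor — approved.
D: a majority of 1184937 is 592469; 592,469 required, 592,469 in favor — approved.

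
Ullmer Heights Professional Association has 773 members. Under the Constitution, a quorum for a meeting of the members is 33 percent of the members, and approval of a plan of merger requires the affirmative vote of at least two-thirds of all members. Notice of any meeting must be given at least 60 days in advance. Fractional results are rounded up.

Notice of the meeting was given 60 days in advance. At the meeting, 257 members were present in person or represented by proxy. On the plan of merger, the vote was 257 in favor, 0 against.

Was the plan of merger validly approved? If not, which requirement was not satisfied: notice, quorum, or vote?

Notice: 60 days given; 60 required. Satisfied.
Quorum: 33% of 773 = 255.09, rounded up to 256; 257 present. Satisfied.
Vote: requires two-thirds of all members (773); 2/3 of 773 = 515.33, rounded up to 516, so 516 needed; 257 in favor. Not satisfied.

Invalid — vote requirement not satisfied.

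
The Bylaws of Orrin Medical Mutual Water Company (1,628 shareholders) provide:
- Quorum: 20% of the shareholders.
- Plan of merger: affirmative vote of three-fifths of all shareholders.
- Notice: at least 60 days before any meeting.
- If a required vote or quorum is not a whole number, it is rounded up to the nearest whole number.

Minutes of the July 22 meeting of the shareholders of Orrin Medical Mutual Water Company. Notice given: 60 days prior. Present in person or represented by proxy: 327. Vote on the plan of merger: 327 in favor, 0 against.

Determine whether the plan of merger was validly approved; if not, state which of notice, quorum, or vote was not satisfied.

Notice: 60 days given; 60 required. Satisfied.
Quorum: 20% of 1,628 = 325.60, rounded up to 326; 327 present. Satisfied.
Vote: requires three-fifths of all shareholders (1,628); 3/5 of 1628 = 976.80, rounded up to 977, so 977 needed; 327 in favor. Not satisfied.

Invalid — vote requirement not satisfied.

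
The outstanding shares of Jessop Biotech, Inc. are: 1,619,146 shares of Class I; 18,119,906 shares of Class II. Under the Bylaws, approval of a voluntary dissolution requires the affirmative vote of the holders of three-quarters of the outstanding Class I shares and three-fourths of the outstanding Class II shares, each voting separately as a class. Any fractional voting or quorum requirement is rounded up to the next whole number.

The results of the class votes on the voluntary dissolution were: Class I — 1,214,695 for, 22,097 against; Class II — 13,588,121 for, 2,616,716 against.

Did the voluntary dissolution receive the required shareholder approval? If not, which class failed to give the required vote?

Class I: 3/4 of 1619146 = 1214359.50, rounded up to 1214360; 1,214,360 required, 1,214,695 in favor — approved.
Class II: 3/4 of 18119906 = 13589929.50, rounded up to 13589930; 13,589,930 required, 13,588,121 in favor — not approved.

Not approved — the Class II shares did not give the required vote.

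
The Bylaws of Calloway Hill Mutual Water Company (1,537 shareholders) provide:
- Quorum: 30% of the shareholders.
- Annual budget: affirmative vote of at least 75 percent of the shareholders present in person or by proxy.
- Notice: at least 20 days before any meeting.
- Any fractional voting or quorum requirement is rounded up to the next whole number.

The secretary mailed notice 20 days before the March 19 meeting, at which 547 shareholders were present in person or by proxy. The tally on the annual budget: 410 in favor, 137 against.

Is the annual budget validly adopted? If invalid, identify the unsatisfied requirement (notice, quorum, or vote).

Invalid — vote requirement not satisfied.

Notice: 20 days given; 20 required. Satisfied.
Quorum: 30% of 1,537 = 461.10, rounded up to 462; 547 present. Satisfied.
Vote: requires three-fourths of those present (547); 3/4 of 547 = 410.25, rounded up to 411, so 411 needed; 410 in favor. Not satisfied.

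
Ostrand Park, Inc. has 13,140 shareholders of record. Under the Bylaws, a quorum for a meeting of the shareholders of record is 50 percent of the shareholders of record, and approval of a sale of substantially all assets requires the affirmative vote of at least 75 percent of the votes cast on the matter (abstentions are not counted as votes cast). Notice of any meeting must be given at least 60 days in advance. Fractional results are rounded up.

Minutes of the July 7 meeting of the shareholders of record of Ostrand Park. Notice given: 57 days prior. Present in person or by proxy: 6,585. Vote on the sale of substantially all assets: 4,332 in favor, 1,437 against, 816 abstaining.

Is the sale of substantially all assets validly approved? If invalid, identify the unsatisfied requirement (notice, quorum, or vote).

Notice: 57 days given; 60 required. Not satisfied.
Quorum: 50% of 13,140 = 6,570; 6,585 present. Satisfied.
Vote: requires three-fourths of the votes cast (6,585 − 816 abstaining = 5,769); 3/4 of 5769 = 4326.75, rounded up to 4327, so 4,327 needed; 4,332 in favor. Satisfied.

Invalid — notice requirement not satisfied.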